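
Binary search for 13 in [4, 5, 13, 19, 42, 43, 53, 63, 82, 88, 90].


Step 1: lo=0, hi=10, mid=5, val=43
Step 2: lo=0, hi=4, mid=2, val=13

Found at index 2


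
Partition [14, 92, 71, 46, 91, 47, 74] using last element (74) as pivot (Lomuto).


Pivot: 74
  14 <= 74: advance i (no swap)
  71 <= 74: swap -> [14, 71, 92, 46, 91, 47, 74]
  46 <= 74: swap -> [14, 71, 46, 92, 91, 47, 74]
  47 <= 74: swap -> [14, 71, 46, 47, 91, 92, 74]
Place pivot at 4: [14, 71, 46, 47, 74, 92, 91]

Partitioned: [14, 71, 46, 47, 74, 92, 91]


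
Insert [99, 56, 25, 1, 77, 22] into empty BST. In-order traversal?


Insert 99: root
Insert 56: L from 99
Insert 25: L from 99 -> L from 56
Insert 1: L from 99 -> L from 56 -> L from 25
Insert 77: L from 99 -> R from 56
Insert 22: L from 99 -> L from 56 -> L from 25 -> R from 1

In-order: [1, 22, 25, 56, 77, 99]


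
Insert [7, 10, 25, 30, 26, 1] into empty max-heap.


Insert 7: [7]
Insert 10: [10, 7]
Insert 25: [25, 7, 10]
Insert 30: [30, 25, 10, 7]
Insert 26: [30, 26, 10, 7, 25]
Insert 1: [30, 26, 10, 7, 25, 1]

Final heap: [30, 26, 10, 7, 25, 1]


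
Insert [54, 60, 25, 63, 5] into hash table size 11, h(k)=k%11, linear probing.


Insert 54: h=10 -> slot 10
Insert 60: h=5 -> slot 5
Insert 25: h=3 -> slot 3
Insert 63: h=8 -> slot 8
Insert 5: h=5, 1 probes -> slot 6

Table: [None, None, None, 25, None, 60, 5, None, 63, None, 54]


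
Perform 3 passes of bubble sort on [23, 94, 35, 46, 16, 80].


Initial: [23, 94, 35, 46, 16, 80]
Pass 1: [23, 35, 46, 16, 80, 94] (4 swaps)
Pass 2: [23, 35, 16, 46, 80, 94] (1 swaps)
Pass 3: [23, 16, 35, 46, 80, 94] (1 swaps)

After 3 passes: [23, 16, 35, 46, 80, 94]


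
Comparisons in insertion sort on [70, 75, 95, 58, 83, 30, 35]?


Algorithm: insertion sort
Input: [70, 75, 95, 58, 83, 30, 35]
Sorted: [30, 35, 58, 70, 75, 83, 95]

18


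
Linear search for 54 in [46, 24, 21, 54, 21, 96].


i=0: 46!=54
i=1: 24!=54
i=2: 21!=54
i=3: 54==54 found!

Found at 3, 4 comps


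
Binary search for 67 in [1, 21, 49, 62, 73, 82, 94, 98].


Step 1: lo=0, hi=7, mid=3, val=62
Step 2: lo=4, hi=7, mid=5, val=82
Step 3: lo=4, hi=4, mid=4, val=73

Not found


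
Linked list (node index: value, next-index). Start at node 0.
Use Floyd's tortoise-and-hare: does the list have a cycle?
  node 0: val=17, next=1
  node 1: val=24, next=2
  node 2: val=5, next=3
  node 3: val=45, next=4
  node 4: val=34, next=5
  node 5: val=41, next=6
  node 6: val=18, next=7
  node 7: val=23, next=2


Floyd's tortoise (slow, +1) and hare (fast, +2):
  init: slow=0, fast=0
  step 1: slow=1, fast=2
  step 2: slow=2, fast=4
  step 3: slow=3, fast=6
  step 4: slow=4, fast=2
  step 5: slow=5, fast=4
  step 6: slow=6, fast=6
  slow == fast at node 6: cycle detected

Cycle: yes


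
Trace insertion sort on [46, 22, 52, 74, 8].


Initial: [46, 22, 52, 74, 8]
Insert 22: [22, 46, 52, 74, 8]
Insert 52: [22, 46, 52, 74, 8]
Insert 74: [22, 46, 52, 74, 8]
Insert 8: [8, 22, 46, 52, 74]

Sorted: [8, 22, 46, 52, 74]


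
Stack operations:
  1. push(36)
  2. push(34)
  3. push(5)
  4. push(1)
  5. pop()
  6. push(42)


push(36) -> [36]
push(34) -> [36, 34]
push(5) -> [36, 34, 5]
push(1) -> [36, 34, 5, 1]
pop()->1, [36, 34, 5]
push(42) -> [36, 34, 5, 42]

Final stack: [36, 34, 5, 42]


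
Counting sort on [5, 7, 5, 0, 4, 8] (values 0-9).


Input: [5, 7, 5, 0, 4, 8]
Counts: [1, 0, 0, 0, 1, 2, 0, 1, 1, 0]

Sorted: [0, 4, 5, 5, 7, 8]


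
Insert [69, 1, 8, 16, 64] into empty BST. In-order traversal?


Insert 69: root
Insert 1: L from 69
Insert 8: L from 69 -> R from 1
Insert 16: L from 69 -> R from 1 -> R from 8
Insert 64: L from 69 -> R from 1 -> R from 8 -> R from 16

In-order: [1, 8, 16, 64, 69]


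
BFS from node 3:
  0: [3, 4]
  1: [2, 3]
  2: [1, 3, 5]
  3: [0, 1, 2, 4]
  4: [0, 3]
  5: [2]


Visit 3, enqueue [0, 1, 2, 4]
Visit 0, enqueue []
Visit 1, enqueue []
Visit 2, enqueue [5]
Visit 4, enqueue []
Visit 5, enqueue []

BFS order: [3, 0, 1, 2, 4, 5]


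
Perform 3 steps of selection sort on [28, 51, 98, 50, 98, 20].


Initial: [28, 51, 98, 50, 98, 20]
Step 1: min=20 at 5
  Swap: [20, 51, 98, 50, 98, 28]
Step 2: min=28 at 5
  Swap: [20, 28, 98, 50, 98, 51]
Step 3: min=50 at 3
  Swap: [20, 28, 50, 98, 98, 51]

After 3 steps: [20, 28, 50, 98, 98, 51]


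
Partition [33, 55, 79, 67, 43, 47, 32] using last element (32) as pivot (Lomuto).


Pivot: 32
Place pivot at 0: [32, 55, 79, 67, 43, 47, 33]

Partitioned: [32, 55, 79, 67, 43, 47, 33]


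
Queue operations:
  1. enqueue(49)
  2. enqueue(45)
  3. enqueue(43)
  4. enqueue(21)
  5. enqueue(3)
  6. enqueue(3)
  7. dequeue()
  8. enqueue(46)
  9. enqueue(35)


enqueue(49) -> [49]
enqueue(45) -> [49, 45]
enqueue(43) -> [49, 45, 43]
enqueue(21) -> [49, 45, 43, 21]
enqueue(3) -> [49, 45, 43, 21, 3]
enqueue(3) -> [49, 45, 43, 21, 3, 3]
dequeue()->49, [45, 43, 21, 3, 3]
enqueue(46) -> [45, 43, 21, 3, 3, 46]
enqueue(35) -> [45, 43, 21, 3, 3, 46, 35]

Final queue: [45, 43, 21, 3, 3, 46, 35]


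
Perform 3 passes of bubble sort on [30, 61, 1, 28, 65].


Initial: [30, 61, 1, 28, 65]
Pass 1: [30, 1, 28, 61, 65] (2 swaps)
Pass 2: [1, 28, 30, 61, 65] (2 swaps)
Pass 3: [1, 28, 30, 61, 65] (0 swaps)

After 3 passes: [1, 28, 30, 61, 65]


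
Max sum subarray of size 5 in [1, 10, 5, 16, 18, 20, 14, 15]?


[0:5]: 50
[1:6]: 69
[2:7]: 73
[3:8]: 83

Max: 83 at [3:8]


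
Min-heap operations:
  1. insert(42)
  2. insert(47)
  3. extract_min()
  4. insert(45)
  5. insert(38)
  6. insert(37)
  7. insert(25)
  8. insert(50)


insert(42) -> [42]
insert(47) -> [42, 47]
extract_min()->42, [47]
insert(45) -> [45, 47]
insert(38) -> [38, 47, 45]
insert(37) -> [37, 38, 45, 47]
insert(25) -> [25, 37, 45, 47, 38]
insert(50) -> [25, 37, 45, 47, 38, 50]

Final heap: [25, 37, 45, 47, 38, 50]


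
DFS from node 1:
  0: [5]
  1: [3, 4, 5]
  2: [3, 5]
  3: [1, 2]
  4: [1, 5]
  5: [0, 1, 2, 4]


Visit 1, push [5, 4, 3]
Visit 3, push [2]
Visit 2, push [5]
Visit 5, push [4, 0]
Visit 0, push []
Visit 4, push []

DFS order: [1, 3, 2, 5, 0, 4]


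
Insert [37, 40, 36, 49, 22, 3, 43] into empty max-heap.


Insert 37: [37]
Insert 40: [40, 37]
Insert 36: [40, 37, 36]
Insert 49: [49, 40, 36, 37]
Insert 22: [49, 40, 36, 37, 22]
Insert 3: [49, 40, 36, 37, 22, 3]
Insert 43: [49, 40, 43, 37, 22, 3, 36]

Final heap: [49, 40, 43, 37, 22, 3, 36]


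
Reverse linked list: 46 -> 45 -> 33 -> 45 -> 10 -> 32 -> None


Step 1: curr=46, set curr.next=prev(None) | reversed so far: 46
Step 2: curr=45, set curr.next=prev(46) | reversed so far: 45 -> 46
Step 3: curr=33, set curr.next=prev(45) | reversed so far: 33 -> 45 -> 46
Step 4: curr=45, set curr.next=prev(33) | reversed so far: 45 -> 33 -> 45 -> 46
Step 5: curr=10, set curr.next=prev(45) | reversed so far: 10 -> 45 -> 33 -> 45 -> 46
Step 6: curr=32, set curr.next=prev(10) | reversed so far: 32 -> 10 -> 45 -> 33 -> 45 -> 46

32 -> 10 -> 45 -> 33 -> 45 -> 46 -> None


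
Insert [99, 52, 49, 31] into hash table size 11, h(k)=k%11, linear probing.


Insert 99: h=0 -> slot 0
Insert 52: h=8 -> slot 8
Insert 49: h=5 -> slot 5
Insert 31: h=9 -> slot 9

Table: [99, None, None, None, None, 49, None, None, 52, 31, None]


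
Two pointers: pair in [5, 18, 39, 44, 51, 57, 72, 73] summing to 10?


lo=0(5)+hi=7(73)=78
lo=0(5)+hi=6(72)=77
lo=0(5)+hi=5(57)=62
lo=0(5)+hi=4(51)=56
lo=0(5)+hi=3(44)=49
lo=0(5)+hi=2(39)=44
lo=0(5)+hi=1(18)=23

No pair found


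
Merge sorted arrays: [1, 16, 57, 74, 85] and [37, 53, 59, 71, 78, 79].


Take 1 from A
Take 16 from A
Take 37 from B
Take 53 from B
Take 57 from A
Take 59 from B
Take 71 from B
Take 74 from A
Take 78 from B
Take 79 from B

Merged: [1, 16, 37, 53, 57, 59, 71, 74, 78, 79, 85]


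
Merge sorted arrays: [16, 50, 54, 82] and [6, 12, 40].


Take 6 from B
Take 12 from B
Take 16 from A
Take 40 from B

Merged: [6, 12, 16, 40, 50, 54, 82]


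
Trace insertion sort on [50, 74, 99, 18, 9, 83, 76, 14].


Initial: [50, 74, 99, 18, 9, 83, 76, 14]
Insert 74: [50, 74, 99, 18, 9, 83, 76, 14]
Insert 99: [50, 74, 99, 18, 9, 83, 76, 14]
Insert 18: [18, 50, 74, 99, 9, 83, 76, 14]
Insert 9: [9, 18, 50, 74, 99, 83, 76, 14]
Insert 83: [9, 18, 50, 74, 83, 99, 76, 14]
Insert 76: [9, 18, 50, 74, 76, 83, 99, 14]
Insert 14: [9, 14, 18, 50, 74, 76, 83, 99]

Sorted: [9, 14, 18, 50, 74, 76, 83, 99]


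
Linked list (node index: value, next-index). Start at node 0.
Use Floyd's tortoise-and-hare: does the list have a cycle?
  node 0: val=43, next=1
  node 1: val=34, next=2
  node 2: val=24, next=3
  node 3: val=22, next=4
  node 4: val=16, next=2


Floyd's tortoise (slow, +1) and hare (fast, +2):
  init: slow=0, fast=0
  step 1: slow=1, fast=2
  step 2: slow=2, fast=4
  step 3: slow=3, fast=3
  slow == fast at node 3: cycle detected

Cycle: yes


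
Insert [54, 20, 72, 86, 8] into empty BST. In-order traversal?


Insert 54: root
Insert 20: L from 54
Insert 72: R from 54
Insert 86: R from 54 -> R from 72
Insert 8: L from 54 -> L from 20

In-order: [8, 20, 54, 72, 86]


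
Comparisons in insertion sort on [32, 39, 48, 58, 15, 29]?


Algorithm: insertion sort
Input: [32, 39, 48, 58, 15, 29]
Sorted: [15, 29, 32, 39, 48, 58]

12


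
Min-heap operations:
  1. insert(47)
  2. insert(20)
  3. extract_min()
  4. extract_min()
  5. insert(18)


insert(47) -> [47]
insert(20) -> [20, 47]
extract_min()->20, [47]
extract_min()->47, []
insert(18) -> [18]

Final heap: [18]


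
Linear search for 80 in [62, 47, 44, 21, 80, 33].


i=0: 62!=80
i=1: 47!=80
i=2: 44!=80
i=3: 21!=80
i=4: 80==80 found!

Found at 4, 5 comps


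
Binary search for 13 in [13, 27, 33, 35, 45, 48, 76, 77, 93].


Step 1: lo=0, hi=8, mid=4, val=45
Step 2: lo=0, hi=3, mid=1, val=27
Step 3: lo=0, hi=0, mid=0, val=13

Found at index 0


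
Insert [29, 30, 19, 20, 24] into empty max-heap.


Insert 29: [29]
Insert 30: [30, 29]
Insert 19: [30, 29, 19]
Insert 20: [30, 29, 19, 20]
Insert 24: [30, 29, 19, 20, 24]

Final heap: [30, 29, 19, 20, 24]


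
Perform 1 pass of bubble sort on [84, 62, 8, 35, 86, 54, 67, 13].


Initial: [84, 62, 8, 35, 86, 54, 67, 13]
Pass 1: [62, 8, 35, 84, 54, 67, 13, 86] (6 swaps)

After 1 pass: [62, 8, 35, 84, 54, 67, 13, 86]


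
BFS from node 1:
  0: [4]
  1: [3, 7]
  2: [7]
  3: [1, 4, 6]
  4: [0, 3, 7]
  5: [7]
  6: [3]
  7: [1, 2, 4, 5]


Visit 1, enqueue [3, 7]
Visit 3, enqueue [4, 6]
Visit 7, enqueue [2, 5]
Visit 4, enqueue [0]
Visit 6, enqueue []
Visit 2, enqueue []
Visit 5, enqueue []
Visit 0, enqueue []

BFS order: [1, 3, 7, 4, 6, 2, 5, 0]


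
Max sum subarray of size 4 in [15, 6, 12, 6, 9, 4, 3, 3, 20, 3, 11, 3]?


[0:4]: 39
[1:5]: 33
[2:6]: 31
[3:7]: 22
[4:8]: 19
[5:9]: 30
[6:10]: 29
[7:11]: 37
[8:12]: 37

Max: 39 at [0:4]


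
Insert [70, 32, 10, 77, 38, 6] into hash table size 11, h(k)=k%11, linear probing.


Insert 70: h=4 -> slot 4
Insert 32: h=10 -> slot 10
Insert 10: h=10, 1 probes -> slot 0
Insert 77: h=0, 1 probes -> slot 1
Insert 38: h=5 -> slot 5
Insert 6: h=6 -> slot 6

Table: [10, 77, None, None, 70, 38, 6, None, None, None, 32]


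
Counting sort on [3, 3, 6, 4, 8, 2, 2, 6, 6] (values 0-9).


Input: [3, 3, 6, 4, 8, 2, 2, 6, 6]
Counts: [0, 0, 2, 2, 1, 0, 3, 0, 1, 0]

Sorted: [2, 2, 3, 3, 4, 6, 6, 6, 8]


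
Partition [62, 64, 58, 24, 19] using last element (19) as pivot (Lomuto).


Pivot: 19
Place pivot at 0: [19, 64, 58, 24, 62]

Partitioned: [19, 64, 58, 24, 62]


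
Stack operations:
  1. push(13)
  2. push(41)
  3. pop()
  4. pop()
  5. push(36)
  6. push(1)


push(13) -> [13]
push(41) -> [13, 41]
pop()->41, [13]
pop()->13, []
push(36) -> [36]
push(1) -> [36, 1]

Final stack: [36, 1]


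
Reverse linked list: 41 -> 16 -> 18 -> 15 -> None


Step 1: curr=41, set curr.next=prev(None) | reversed so far: 41
Step 2: curr=16, set curr.next=prev(41) | reversed so far: 16 -> 41
Step 3: curr=18, set curr.next=prev(16) | reversed so far: 18 -> 16 -> 41
Step 4: curr=15, set curr.next=prev(18) | reversed so far: 15 -> 18 -> 16 -> 41

15 -> 18 -> 16 -> 41 -> None


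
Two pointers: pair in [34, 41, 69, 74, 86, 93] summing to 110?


lo=0(34)+hi=5(93)=127
lo=0(34)+hi=4(86)=120
lo=0(34)+hi=3(74)=108
lo=1(41)+hi=3(74)=115
lo=1(41)+hi=2(69)=110

Yes: 41+69=110


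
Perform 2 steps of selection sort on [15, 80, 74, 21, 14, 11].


Initial: [15, 80, 74, 21, 14, 11]
Step 1: min=11 at 5
  Swap: [11, 80, 74, 21, 14, 15]
Step 2: min=14 at 4
  Swap: [11, 14, 74, 21, 80, 15]

After 2 steps: [11, 14, 74, 21, 80, 15]


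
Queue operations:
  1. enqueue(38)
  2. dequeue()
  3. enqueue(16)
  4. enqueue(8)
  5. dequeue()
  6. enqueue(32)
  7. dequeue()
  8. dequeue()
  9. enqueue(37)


enqueue(38) -> [38]
dequeue()->38, []
enqueue(16) -> [16]
enqueue(8) -> [16, 8]
dequeue()->16, [8]
enqueue(32) -> [8, 32]
dequeue()->8, [32]
dequeue()->32, []
enqueue(37) -> [37]

Final queue: [37]


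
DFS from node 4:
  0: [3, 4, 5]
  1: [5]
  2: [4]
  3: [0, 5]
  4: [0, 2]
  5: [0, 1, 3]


Visit 4, push [2, 0]
Visit 0, push [5, 3]
Visit 3, push [5]
Visit 5, push [1]
Visit 1, push []
Visit 2, push []

DFS order: [4, 0, 3, 5, 1, 2]


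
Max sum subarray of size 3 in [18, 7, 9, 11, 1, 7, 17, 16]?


[0:3]: 34
[1:4]: 27
[2:5]: 21
[3:6]: 19
[4:7]: 25
[5:8]: 40

Max: 40 at [5:8]


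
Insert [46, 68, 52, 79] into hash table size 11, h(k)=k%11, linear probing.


Insert 46: h=2 -> slot 2
Insert 68: h=2, 1 probes -> slot 3
Insert 52: h=8 -> slot 8
Insert 79: h=2, 2 probes -> slot 4

Table: [None, None, 46, 68, 79, None, None, None, 52, None, None]


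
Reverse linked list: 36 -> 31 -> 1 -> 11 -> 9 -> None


Step 1: curr=36, set curr.next=prev(None) | reversed so far: 36
Step 2: curr=31, set curr.next=prev(36) | reversed so far: 31 -> 36
Step 3: curr=1, set curr.next=prev(31) | reversed so far: 1 -> 31 -> 36
Step 4: curr=11, set curr.next=prev(1) | reversed so far: 11 -> 1 -> 31 -> 36
Step 5: curr=9, set curr.next=prev(11) | reversed so far: 9 -> 11 -> 1 -> 31 -> 36

9 -> 11 -> 1 -> 31 -> 36 -> None


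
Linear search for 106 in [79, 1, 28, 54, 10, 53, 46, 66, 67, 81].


i=0: 79!=106
i=1: 1!=106
i=2: 28!=106
i=3: 54!=106
i=4: 10!=106
i=5: 53!=106
i=6: 46!=106
i=7: 66!=106
i=8: 67!=106
i=9: 81!=106

Not found, 10 comps


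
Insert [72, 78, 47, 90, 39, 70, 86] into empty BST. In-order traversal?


Insert 72: root
Insert 78: R from 72
Insert 47: L from 72
Insert 90: R from 72 -> R from 78
Insert 39: L from 72 -> L from 47
Insert 70: L from 72 -> R from 47
Insert 86: R from 72 -> R from 78 -> L from 90

In-order: [39, 47, 70, 72, 78, 86, 90]


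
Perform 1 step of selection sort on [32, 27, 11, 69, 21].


Initial: [32, 27, 11, 69, 21]
Step 1: min=11 at 2
  Swap: [11, 27, 32, 69, 21]

After 1 step: [11, 27, 32, 69, 21]


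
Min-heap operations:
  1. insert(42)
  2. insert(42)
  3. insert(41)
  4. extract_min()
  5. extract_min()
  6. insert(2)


insert(42) -> [42]
insert(42) -> [42, 42]
insert(41) -> [41, 42, 42]
extract_min()->41, [42, 42]
extract_min()->42, [42]
insert(2) -> [2, 42]

Final heap: [2, 42]


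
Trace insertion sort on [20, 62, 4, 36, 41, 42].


Initial: [20, 62, 4, 36, 41, 42]
Insert 62: [20, 62, 4, 36, 41, 42]
Insert 4: [4, 20, 62, 36, 41, 42]
Insert 36: [4, 20, 36, 62, 41, 42]
Insert 41: [4, 20, 36, 41, 62, 42]
Insert 42: [4, 20, 36, 41, 42, 62]

Sorted: [4, 20, 36, 41, 42, 62]


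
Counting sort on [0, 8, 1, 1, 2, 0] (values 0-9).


Input: [0, 8, 1, 1, 2, 0]
Counts: [2, 2, 1, 0, 0, 0, 0, 0, 1, 0]

Sorted: [0, 0, 1, 1, 2, 8]


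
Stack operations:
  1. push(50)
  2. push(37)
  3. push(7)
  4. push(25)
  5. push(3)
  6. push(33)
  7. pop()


push(50) -> [50]
push(37) -> [50, 37]
push(7) -> [50, 37, 7]
push(25) -> [50, 37, 7, 25]
push(3) -> [50, 37, 7, 25, 3]
push(33) -> [50, 37, 7, 25, 3, 33]
pop()->33, [50, 37, 7, 25, 3]

Final stack: [50, 37, 7, 25, 3]


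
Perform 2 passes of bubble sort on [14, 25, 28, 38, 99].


Initial: [14, 25, 28, 38, 99]
Pass 1: [14, 25, 28, 38, 99] (0 swaps)
Pass 2: [14, 25, 28, 38, 99] (0 swaps)

After 2 passes: [14, 25, 28, 38, 99]


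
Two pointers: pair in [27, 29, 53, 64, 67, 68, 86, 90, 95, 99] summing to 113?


lo=0(27)+hi=9(99)=126
lo=0(27)+hi=8(95)=122
lo=0(27)+hi=7(90)=117
lo=0(27)+hi=6(86)=113

Yes: 27+86=113


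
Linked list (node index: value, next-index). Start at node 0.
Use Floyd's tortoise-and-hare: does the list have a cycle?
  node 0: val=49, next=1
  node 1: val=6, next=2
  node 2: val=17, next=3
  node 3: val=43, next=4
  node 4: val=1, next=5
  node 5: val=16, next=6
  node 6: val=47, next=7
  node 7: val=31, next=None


Floyd's tortoise (slow, +1) and hare (fast, +2):
  init: slow=0, fast=0
  step 1: slow=1, fast=2
  step 2: slow=2, fast=4
  step 3: slow=3, fast=6
  step 4: fast 6->7->None, no cycle

Cycle: no


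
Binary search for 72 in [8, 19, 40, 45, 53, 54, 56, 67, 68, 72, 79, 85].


Step 1: lo=0, hi=11, mid=5, val=54
Step 2: lo=6, hi=11, mid=8, val=68
Step 3: lo=9, hi=11, mid=10, val=79
Step 4: lo=9, hi=9, mid=9, val=72

Found at index 9


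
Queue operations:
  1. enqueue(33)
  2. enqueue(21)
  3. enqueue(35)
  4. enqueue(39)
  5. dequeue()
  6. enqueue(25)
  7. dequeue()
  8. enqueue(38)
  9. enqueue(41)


enqueue(33) -> [33]
enqueue(21) -> [33, 21]
enqueue(35) -> [33, 21, 35]
enqueue(39) -> [33, 21, 35, 39]
dequeue()->33, [21, 35, 39]
enqueue(25) -> [21, 35, 39, 25]
dequeue()->21, [35, 39, 25]
enqueue(38) -> [35, 39, 25, 38]
enqueue(41) -> [35, 39, 25, 38, 41]

Final queue: [35, 39, 25, 38, 41]


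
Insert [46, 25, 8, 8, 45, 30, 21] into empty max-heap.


Insert 46: [46]
Insert 25: [46, 25]
Insert 8: [46, 25, 8]
Insert 8: [46, 25, 8, 8]
Insert 45: [46, 45, 8, 8, 25]
Insert 30: [46, 45, 30, 8, 25, 8]
Insert 21: [46, 45, 30, 8, 25, 8, 21]

Final heap: [46, 45, 30, 8, 25, 8, 21]


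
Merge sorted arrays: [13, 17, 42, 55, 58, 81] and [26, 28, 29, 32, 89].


Take 13 from A
Take 17 from A
Take 26 from B
Take 28 from B
Take 29 from B
Take 32 from B
Take 42 from A
Take 55 from A
Take 58 from A
Take 81 from A

Merged: [13, 17, 26, 28, 29, 32, 42, 55, 58, 81, 89]


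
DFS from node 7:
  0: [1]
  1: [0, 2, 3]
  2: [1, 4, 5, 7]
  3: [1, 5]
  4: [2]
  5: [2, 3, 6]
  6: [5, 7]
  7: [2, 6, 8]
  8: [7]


Visit 7, push [8, 6, 2]
Visit 2, push [5, 4, 1]
Visit 1, push [3, 0]
Visit 0, push []
Visit 3, push [5]
Visit 5, push [6]
Visit 6, push []
Visit 4, push []
Visit 8, push []

DFS order: [7, 2, 1, 0, 3, 5, 6, 4, 8]


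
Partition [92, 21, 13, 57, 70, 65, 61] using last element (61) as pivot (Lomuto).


Pivot: 61
  21 <= 61: swap -> [21, 92, 13, 57, 70, 65, 61]
  13 <= 61: swap -> [21, 13, 92, 57, 70, 65, 61]
  57 <= 61: swap -> [21, 13, 57, 92, 70, 65, 61]
Place pivot at 3: [21, 13, 57, 61, 70, 65, 92]

Partitioned: [21, 13, 57, 61, 70, 65, 92]


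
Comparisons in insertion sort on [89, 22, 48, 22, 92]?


Algorithm: insertion sort
Input: [89, 22, 48, 22, 92]
Sorted: [22, 22, 48, 89, 92]

7


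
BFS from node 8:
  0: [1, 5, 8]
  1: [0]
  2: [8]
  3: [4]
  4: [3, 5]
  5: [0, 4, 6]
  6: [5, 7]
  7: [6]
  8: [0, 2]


Visit 8, enqueue [0, 2]
Visit 0, enqueue [1, 5]
Visit 2, enqueue []
Visit 1, enqueue []
Visit 5, enqueue [4, 6]
Visit 4, enqueue [3]
Visit 6, enqueue [7]
Visit 3, enqueue []
Visit 7, enqueue []

BFS order: [8, 0, 2, 1, 5, 4, 6, 3, 7]


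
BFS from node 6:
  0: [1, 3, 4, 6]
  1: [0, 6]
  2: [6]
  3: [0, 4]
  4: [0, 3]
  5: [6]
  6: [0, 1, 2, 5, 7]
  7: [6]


Visit 6, enqueue [0, 1, 2, 5, 7]
Visit 0, enqueue [3, 4]
Visit 1, enqueue []
Visit 2, enqueue []
Visit 5, enqueue []
Visit 7, enqueue []
Visit 3, enqueue []
Visit 4, enqueue []

BFS order: [6, 0, 1, 2, 5, 7, 3, 4]


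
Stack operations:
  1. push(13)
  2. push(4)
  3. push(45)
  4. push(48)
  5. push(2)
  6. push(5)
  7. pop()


push(13) -> [13]
push(4) -> [13, 4]
push(45) -> [13, 4, 45]
push(48) -> [13, 4, 45, 48]
push(2) -> [13, 4, 45, 48, 2]
push(5) -> [13, 4, 45, 48, 2, 5]
pop()->5, [13, 4, 45, 48, 2]

Final stack: [13, 4, 45, 48, 2]


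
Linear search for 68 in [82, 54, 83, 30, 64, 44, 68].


i=0: 82!=68
i=1: 54!=68
i=2: 83!=68
i=3: 30!=68
i=4: 64!=68
i=5: 44!=68
i=6: 68==68 found!

Found at 6, 7 comps


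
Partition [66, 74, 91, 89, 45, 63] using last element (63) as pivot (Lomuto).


Pivot: 63
  45 <= 63: swap -> [45, 74, 91, 89, 66, 63]
Place pivot at 1: [45, 63, 91, 89, 66, 74]

Partitioned: [45, 63, 91, 89, 66, 74]


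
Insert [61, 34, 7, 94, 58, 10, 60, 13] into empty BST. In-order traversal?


Insert 61: root
Insert 34: L from 61
Insert 7: L from 61 -> L from 34
Insert 94: R from 61
Insert 58: L from 61 -> R from 34
Insert 10: L from 61 -> L from 34 -> R from 7
Insert 60: L from 61 -> R from 34 -> R from 58
Insert 13: L from 61 -> L from 34 -> R from 7 -> R from 10

In-order: [7, 10, 13, 34, 58, 60, 61, 94]


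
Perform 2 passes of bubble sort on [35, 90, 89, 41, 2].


Initial: [35, 90, 89, 41, 2]
Pass 1: [35, 89, 41, 2, 90] (3 swaps)
Pass 2: [35, 41, 2, 89, 90] (2 swaps)

After 2 passes: [35, 41, 2, 89, 90]


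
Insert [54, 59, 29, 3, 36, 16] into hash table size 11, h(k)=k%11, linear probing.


Insert 54: h=10 -> slot 10
Insert 59: h=4 -> slot 4
Insert 29: h=7 -> slot 7
Insert 3: h=3 -> slot 3
Insert 36: h=3, 2 probes -> slot 5
Insert 16: h=5, 1 probes -> slot 6

Table: [None, None, None, 3, 59, 36, 16, 29, None, None, 54]


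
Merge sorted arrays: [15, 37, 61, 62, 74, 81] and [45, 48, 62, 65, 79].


Take 15 from A
Take 37 from A
Take 45 from B
Take 48 from B
Take 61 from A
Take 62 from A
Take 62 from B
Take 65 from B
Take 74 from A
Take 79 from B

Merged: [15, 37, 45, 48, 61, 62, 62, 65, 74, 79, 81]


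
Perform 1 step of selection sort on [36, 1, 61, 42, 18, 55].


Initial: [36, 1, 61, 42, 18, 55]
Step 1: min=1 at 1
  Swap: [1, 36, 61, 42, 18, 55]

After 1 step: [1, 36, 61, 42, 18, 55]


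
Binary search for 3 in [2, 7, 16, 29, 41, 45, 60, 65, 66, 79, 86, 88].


Step 1: lo=0, hi=11, mid=5, val=45
Step 2: lo=0, hi=4, mid=2, val=16
Step 3: lo=0, hi=1, mid=0, val=2
Step 4: lo=1, hi=1, mid=1, val=7

Not found


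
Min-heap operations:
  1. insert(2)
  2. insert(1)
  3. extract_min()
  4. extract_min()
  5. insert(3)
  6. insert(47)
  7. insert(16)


insert(2) -> [2]
insert(1) -> [1, 2]
extract_min()->1, [2]
extract_min()->2, []
insert(3) -> [3]
insert(47) -> [3, 47]
insert(16) -> [3, 47, 16]

Final heap: [3, 47, 16]


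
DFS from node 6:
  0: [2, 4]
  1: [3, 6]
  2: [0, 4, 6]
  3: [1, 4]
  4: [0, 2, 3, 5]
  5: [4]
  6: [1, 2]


Visit 6, push [2, 1]
Visit 1, push [3]
Visit 3, push [4]
Visit 4, push [5, 2, 0]
Visit 0, push [2]
Visit 2, push []
Visit 5, push []

DFS order: [6, 1, 3, 4, 0, 2, 5]


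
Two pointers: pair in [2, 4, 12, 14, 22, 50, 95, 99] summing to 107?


lo=0(2)+hi=7(99)=101
lo=1(4)+hi=7(99)=103
lo=2(12)+hi=7(99)=111
lo=2(12)+hi=6(95)=107

Yes: 12+95=107


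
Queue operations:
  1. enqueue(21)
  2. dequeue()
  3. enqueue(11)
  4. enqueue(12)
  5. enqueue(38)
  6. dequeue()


enqueue(21) -> [21]
dequeue()->21, []
enqueue(11) -> [11]
enqueue(12) -> [11, 12]
enqueue(38) -> [11, 12, 38]
dequeue()->11, [12, 38]

Final queue: [12, 38]


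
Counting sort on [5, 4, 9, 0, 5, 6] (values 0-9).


Input: [5, 4, 9, 0, 5, 6]
Counts: [1, 0, 0, 0, 1, 2, 1, 0, 0, 1]

Sorted: [0, 4, 5, 5, 6, 9]


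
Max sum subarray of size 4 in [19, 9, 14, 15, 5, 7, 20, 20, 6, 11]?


[0:4]: 57
[1:5]: 43
[2:6]: 41
[3:7]: 47
[4:8]: 52
[5:9]: 53
[6:10]: 57

Max: 57 at [0:4]


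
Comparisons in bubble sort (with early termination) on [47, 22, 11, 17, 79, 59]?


Algorithm: bubble sort (with early termination)
Input: [47, 22, 11, 17, 79, 59]
Sorted: [11, 17, 22, 47, 59, 79]

12


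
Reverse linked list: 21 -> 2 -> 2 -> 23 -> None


Step 1: curr=21, set curr.next=prev(None) | reversed so far: 21
Step 2: curr=2, set curr.next=prev(21) | reversed so far: 2 -> 21
Step 3: curr=2, set curr.next=prev(2) | reversed so far: 2 -> 2 -> 21
Step 4: curr=23, set curr.next=prev(2) | reversed so far: 23 -> 2 -> 2 -> 21

23 -> 2 -> 2 -> 21 -> None


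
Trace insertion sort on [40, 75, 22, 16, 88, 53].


Initial: [40, 75, 22, 16, 88, 53]
Insert 75: [40, 75, 22, 16, 88, 53]
Insert 22: [22, 40, 75, 16, 88, 53]
Insert 16: [16, 22, 40, 75, 88, 53]
Insert 88: [16, 22, 40, 75, 88, 53]
Insert 53: [16, 22, 40, 53, 75, 88]

Sorted: [16, 22, 40, 53, 75, 88]


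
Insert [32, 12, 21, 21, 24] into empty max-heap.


Insert 32: [32]
Insert 12: [32, 12]
Insert 21: [32, 12, 21]
Insert 21: [32, 21, 21, 12]
Insert 24: [32, 24, 21, 12, 21]

Final heap: [32, 24, 21, 12, 21]


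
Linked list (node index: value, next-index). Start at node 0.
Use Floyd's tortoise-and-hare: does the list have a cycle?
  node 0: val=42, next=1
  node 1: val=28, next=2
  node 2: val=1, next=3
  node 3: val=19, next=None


Floyd's tortoise (slow, +1) and hare (fast, +2):
  init: slow=0, fast=0
  step 1: slow=1, fast=2
  step 2: fast 2->3->None, no cycle

Cycle: no


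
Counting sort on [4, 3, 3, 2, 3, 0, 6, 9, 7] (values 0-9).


Input: [4, 3, 3, 2, 3, 0, 6, 9, 7]
Counts: [1, 0, 1, 3, 1, 0, 1, 1, 0, 1]

Sorted: [0, 2, 3, 3, 3, 4, 6, 7, 9]


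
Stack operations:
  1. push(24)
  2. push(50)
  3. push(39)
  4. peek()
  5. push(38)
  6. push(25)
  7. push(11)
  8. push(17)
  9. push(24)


push(24) -> [24]
push(50) -> [24, 50]
push(39) -> [24, 50, 39]
peek()->39
push(38) -> [24, 50, 39, 38]
push(25) -> [24, 50, 39, 38, 25]
push(11) -> [24, 50, 39, 38, 25, 11]
push(17) -> [24, 50, 39, 38, 25, 11, 17]
push(24) -> [24, 50, 39, 38, 25, 11, 17, 24]

Final stack: [24, 50, 39, 38, 25, 11, 17, 24]


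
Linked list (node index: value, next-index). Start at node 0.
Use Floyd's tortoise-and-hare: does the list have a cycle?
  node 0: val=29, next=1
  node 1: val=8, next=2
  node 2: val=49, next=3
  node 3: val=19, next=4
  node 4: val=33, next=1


Floyd's tortoise (slow, +1) and hare (fast, +2):
  init: slow=0, fast=0
  step 1: slow=1, fast=2
  step 2: slow=2, fast=4
  step 3: slow=3, fast=2
  step 4: slow=4, fast=4
  slow == fast at node 4: cycle detected

Cycle: yes


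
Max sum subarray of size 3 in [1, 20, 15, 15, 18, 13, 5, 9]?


[0:3]: 36
[1:4]: 50
[2:5]: 48
[3:6]: 46
[4:7]: 36
[5:8]: 27

Max: 50 at [1:4]


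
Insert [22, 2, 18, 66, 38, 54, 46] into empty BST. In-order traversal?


Insert 22: root
Insert 2: L from 22
Insert 18: L from 22 -> R from 2
Insert 66: R from 22
Insert 38: R from 22 -> L from 66
Insert 54: R from 22 -> L from 66 -> R from 38
Insert 46: R from 22 -> L from 66 -> R from 38 -> L from 54

In-order: [2, 18, 22, 38, 46, 54, 66]


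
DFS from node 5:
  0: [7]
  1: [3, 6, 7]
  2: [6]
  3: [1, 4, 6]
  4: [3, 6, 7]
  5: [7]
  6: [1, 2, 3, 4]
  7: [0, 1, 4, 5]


Visit 5, push [7]
Visit 7, push [4, 1, 0]
Visit 0, push []
Visit 1, push [6, 3]
Visit 3, push [6, 4]
Visit 4, push [6]
Visit 6, push [2]
Visit 2, push []

DFS order: [5, 7, 0, 1, 3, 4, 6, 2]


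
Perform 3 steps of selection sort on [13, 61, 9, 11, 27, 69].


Initial: [13, 61, 9, 11, 27, 69]
Step 1: min=9 at 2
  Swap: [9, 61, 13, 11, 27, 69]
Step 2: min=11 at 3
  Swap: [9, 11, 13, 61, 27, 69]
Step 3: min=13 at 2
  Swap: [9, 11, 13, 61, 27, 69]

After 3 steps: [9, 11, 13, 61, 27, 69]


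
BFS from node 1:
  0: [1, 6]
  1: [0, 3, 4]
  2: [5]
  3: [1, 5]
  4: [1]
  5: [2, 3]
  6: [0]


Visit 1, enqueue [0, 3, 4]
Visit 0, enqueue [6]
Visit 3, enqueue [5]
Visit 4, enqueue []
Visit 6, enqueue []
Visit 5, enqueue [2]
Visit 2, enqueue []

BFS order: [1, 0, 3, 4, 6, 5, 2]


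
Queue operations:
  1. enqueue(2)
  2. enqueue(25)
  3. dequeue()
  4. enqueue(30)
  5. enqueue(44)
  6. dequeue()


enqueue(2) -> [2]
enqueue(25) -> [2, 25]
dequeue()->2, [25]
enqueue(30) -> [25, 30]
enqueue(44) -> [25, 30, 44]
dequeue()->25, [30, 44]

Final queue: [30, 44]


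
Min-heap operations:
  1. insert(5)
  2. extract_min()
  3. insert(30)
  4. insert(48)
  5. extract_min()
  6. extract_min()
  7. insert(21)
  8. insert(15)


insert(5) -> [5]
extract_min()->5, []
insert(30) -> [30]
insert(48) -> [30, 48]
extract_min()->30, [48]
extract_min()->48, []
insert(21) -> [21]
insert(15) -> [15, 21]

Final heap: [15, 21]


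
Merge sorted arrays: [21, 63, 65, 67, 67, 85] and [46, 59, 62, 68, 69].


Take 21 from A
Take 46 from B
Take 59 from B
Take 62 from B
Take 63 from A
Take 65 from A
Take 67 from A
Take 67 from A
Take 68 from B
Take 69 from B

Merged: [21, 46, 59, 62, 63, 65, 67, 67, 68, 69, 85]


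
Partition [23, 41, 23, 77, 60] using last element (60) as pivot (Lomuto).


Pivot: 60
  23 <= 60: advance i (no swap)
  41 <= 60: advance i (no swap)
  23 <= 60: advance i (no swap)
Place pivot at 3: [23, 41, 23, 60, 77]

Partitioned: [23, 41, 23, 60, 77]


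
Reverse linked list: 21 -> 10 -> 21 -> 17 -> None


Step 1: curr=21, set curr.next=prev(None) | reversed so far: 21
Step 2: curr=10, set curr.next=prev(21) | reversed so far: 10 -> 21
Step 3: curr=21, set curr.next=prev(10) | reversed so far: 21 -> 10 -> 21
Step 4: curr=17, set curr.next=prev(21) | reversed so far: 17 -> 21 -> 10 -> 21

17 -> 21 -> 10 -> 21 -> None


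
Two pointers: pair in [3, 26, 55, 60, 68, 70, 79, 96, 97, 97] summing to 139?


lo=0(3)+hi=9(97)=100
lo=1(26)+hi=9(97)=123
lo=2(55)+hi=9(97)=152
lo=2(55)+hi=8(97)=152
lo=2(55)+hi=7(96)=151
lo=2(55)+hi=6(79)=134
lo=3(60)+hi=6(79)=139

Yes: 60+79=139


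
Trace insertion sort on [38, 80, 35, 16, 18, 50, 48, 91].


Initial: [38, 80, 35, 16, 18, 50, 48, 91]
Insert 80: [38, 80, 35, 16, 18, 50, 48, 91]
Insert 35: [35, 38, 80, 16, 18, 50, 48, 91]
Insert 16: [16, 35, 38, 80, 18, 50, 48, 91]
Insert 18: [16, 18, 35, 38, 80, 50, 48, 91]
Insert 50: [16, 18, 35, 38, 50, 80, 48, 91]
Insert 48: [16, 18, 35, 38, 48, 50, 80, 91]
Insert 91: [16, 18, 35, 38, 48, 50, 80, 91]

Sorted: [16, 18, 35, 38, 48, 50, 80, 91]


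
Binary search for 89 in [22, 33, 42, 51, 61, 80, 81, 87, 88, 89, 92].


Step 1: lo=0, hi=10, mid=5, val=80
Step 2: lo=6, hi=10, mid=8, val=88
Step 3: lo=9, hi=10, mid=9, val=89

Found at index 9


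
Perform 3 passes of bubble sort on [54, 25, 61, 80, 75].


Initial: [54, 25, 61, 80, 75]
Pass 1: [25, 54, 61, 75, 80] (2 swaps)
Pass 2: [25, 54, 61, 75, 80] (0 swaps)
Pass 3: [25, 54, 61, 75, 80] (0 swaps)

After 3 passes: [25, 54, 61, 75, 80]


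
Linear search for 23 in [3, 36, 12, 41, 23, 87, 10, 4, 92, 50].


i=0: 3!=23
i=1: 36!=23
i=2: 12!=23
i=3: 41!=23
i=4: 23==23 found!

Found at 4, 5 comps


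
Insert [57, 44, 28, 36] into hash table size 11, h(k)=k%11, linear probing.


Insert 57: h=2 -> slot 2
Insert 44: h=0 -> slot 0
Insert 28: h=6 -> slot 6
Insert 36: h=3 -> slot 3

Table: [44, None, 57, 36, None, None, 28, None, None, None, None]


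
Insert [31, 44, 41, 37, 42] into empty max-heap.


Insert 31: [31]
Insert 44: [44, 31]
Insert 41: [44, 31, 41]
Insert 37: [44, 37, 41, 31]
Insert 42: [44, 42, 41, 31, 37]

Final heap: [44, 42, 41, 31, 37]


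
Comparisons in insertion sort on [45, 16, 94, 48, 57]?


Algorithm: insertion sort
Input: [45, 16, 94, 48, 57]
Sorted: [16, 45, 48, 57, 94]

6


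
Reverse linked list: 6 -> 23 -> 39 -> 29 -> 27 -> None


Step 1: curr=6, set curr.next=prev(None) | reversed so far: 6
Step 2: curr=23, set curr.next=prev(6) | reversed so far: 23 -> 6
Step 3: curr=39, set curr.next=prev(23) | reversed so far: 39 -> 23 -> 6
Step 4: curr=29, set curr.next=prev(39) | reversed so far: 29 -> 39 -> 23 -> 6
Step 5: curr=27, set curr.next=prev(29) | reversed so far: 27 -> 29 -> 39 -> 23 -> 6

27 -> 29 -> 39 -> 23 -> 6 -> None


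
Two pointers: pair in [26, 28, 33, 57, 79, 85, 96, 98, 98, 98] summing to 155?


lo=0(26)+hi=9(98)=124
lo=1(28)+hi=9(98)=126
lo=2(33)+hi=9(98)=131
lo=3(57)+hi=9(98)=155

Yes: 57+98=155


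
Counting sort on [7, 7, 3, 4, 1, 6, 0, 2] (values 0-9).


Input: [7, 7, 3, 4, 1, 6, 0, 2]
Counts: [1, 1, 1, 1, 1, 0, 1, 2, 0, 0]

Sorted: [0, 1, 2, 3, 4, 6, 7, 7]


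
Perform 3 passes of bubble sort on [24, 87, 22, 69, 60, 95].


Initial: [24, 87, 22, 69, 60, 95]
Pass 1: [24, 22, 69, 60, 87, 95] (3 swaps)
Pass 2: [22, 24, 60, 69, 87, 95] (2 swaps)
Pass 3: [22, 24, 60, 69, 87, 95] (0 swaps)

After 3 passes: [22, 24, 60, 69, 87, 95]


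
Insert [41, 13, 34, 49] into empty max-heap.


Insert 41: [41]
Insert 13: [41, 13]
Insert 34: [41, 13, 34]
Insert 49: [49, 41, 34, 13]

Final heap: [49, 41, 34, 13]


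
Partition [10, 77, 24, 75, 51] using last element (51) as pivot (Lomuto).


Pivot: 51
  10 <= 51: advance i (no swap)
  24 <= 51: swap -> [10, 24, 77, 75, 51]
Place pivot at 2: [10, 24, 51, 75, 77]

Partitioned: [10, 24, 51, 75, 77]


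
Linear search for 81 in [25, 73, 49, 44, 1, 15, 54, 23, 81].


i=0: 25!=81
i=1: 73!=81
i=2: 49!=81
i=3: 44!=81
i=4: 1!=81
i=5: 15!=81
i=6: 54!=81
i=7: 23!=81
i=8: 81==81 found!

Found at 8, 9 comps


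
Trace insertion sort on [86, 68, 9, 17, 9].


Initial: [86, 68, 9, 17, 9]
Insert 68: [68, 86, 9, 17, 9]
Insert 9: [9, 68, 86, 17, 9]
Insert 17: [9, 17, 68, 86, 9]
Insert 9: [9, 9, 17, 68, 86]

Sorted: [9, 9, 17, 68, 86]


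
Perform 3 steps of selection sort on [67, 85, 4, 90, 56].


Initial: [67, 85, 4, 90, 56]
Step 1: min=4 at 2
  Swap: [4, 85, 67, 90, 56]
Step 2: min=56 at 4
  Swap: [4, 56, 67, 90, 85]
Step 3: min=67 at 2
  Swap: [4, 56, 67, 90, 85]

After 3 steps: [4, 56, 67, 90, 85]


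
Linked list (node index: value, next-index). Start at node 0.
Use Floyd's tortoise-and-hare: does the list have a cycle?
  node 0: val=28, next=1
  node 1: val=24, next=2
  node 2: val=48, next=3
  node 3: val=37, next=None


Floyd's tortoise (slow, +1) and hare (fast, +2):
  init: slow=0, fast=0
  step 1: slow=1, fast=2
  step 2: fast 2->3->None, no cycle

Cycle: no


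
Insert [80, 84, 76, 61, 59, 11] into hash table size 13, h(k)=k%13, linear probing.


Insert 80: h=2 -> slot 2
Insert 84: h=6 -> slot 6
Insert 76: h=11 -> slot 11
Insert 61: h=9 -> slot 9
Insert 59: h=7 -> slot 7
Insert 11: h=11, 1 probes -> slot 12

Table: [None, None, 80, None, None, None, 84, 59, None, 61, None, 76, 11]


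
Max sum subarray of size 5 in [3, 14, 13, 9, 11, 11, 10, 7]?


[0:5]: 50
[1:6]: 58
[2:7]: 54
[3:8]: 48

Max: 58 at [1:6]


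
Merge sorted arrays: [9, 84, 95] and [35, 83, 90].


Take 9 from A
Take 35 from B
Take 83 from B
Take 84 from A
Take 90 from B

Merged: [9, 35, 83, 84, 90, 95]


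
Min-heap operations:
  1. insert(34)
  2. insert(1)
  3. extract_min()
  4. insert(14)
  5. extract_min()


insert(34) -> [34]
insert(1) -> [1, 34]
extract_min()->1, [34]
insert(14) -> [14, 34]
extract_min()->14, [34]

Final heap: [34]


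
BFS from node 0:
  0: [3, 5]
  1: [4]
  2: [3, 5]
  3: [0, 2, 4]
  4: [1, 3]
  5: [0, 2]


Visit 0, enqueue [3, 5]
Visit 3, enqueue [2, 4]
Visit 5, enqueue []
Visit 2, enqueue []
Visit 4, enqueue [1]
Visit 1, enqueue []

BFS order: [0, 3, 5, 2, 4, 1]


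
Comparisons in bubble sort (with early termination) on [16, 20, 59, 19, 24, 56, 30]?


Algorithm: bubble sort (with early termination)
Input: [16, 20, 59, 19, 24, 56, 30]
Sorted: [16, 19, 20, 24, 30, 56, 59]

15


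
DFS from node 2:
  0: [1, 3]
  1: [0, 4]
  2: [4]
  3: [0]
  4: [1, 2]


Visit 2, push [4]
Visit 4, push [1]
Visit 1, push [0]
Visit 0, push [3]
Visit 3, push []

DFS order: [2, 4, 1, 0, 3]


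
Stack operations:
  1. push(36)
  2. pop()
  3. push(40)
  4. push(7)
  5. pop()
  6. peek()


push(36) -> [36]
pop()->36, []
push(40) -> [40]
push(7) -> [40, 7]
pop()->7, [40]
peek()->40

Final stack: [40]


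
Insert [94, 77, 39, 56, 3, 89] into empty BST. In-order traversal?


Insert 94: root
Insert 77: L from 94
Insert 39: L from 94 -> L from 77
Insert 56: L from 94 -> L from 77 -> R from 39
Insert 3: L from 94 -> L from 77 -> L from 39
Insert 89: L from 94 -> R from 77

In-order: [3, 39, 56, 77, 89, 94]


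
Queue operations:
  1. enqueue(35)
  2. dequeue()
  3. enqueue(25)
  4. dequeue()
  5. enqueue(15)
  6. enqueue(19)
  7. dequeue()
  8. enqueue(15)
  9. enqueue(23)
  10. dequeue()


enqueue(35) -> [35]
dequeue()->35, []
enqueue(25) -> [25]
dequeue()->25, []
enqueue(15) -> [15]
enqueue(19) -> [15, 19]
dequeue()->15, [19]
enqueue(15) -> [19, 15]
enqueue(23) -> [19, 15, 23]
dequeue()->19, [15, 23]

Final queue: [15, 23]


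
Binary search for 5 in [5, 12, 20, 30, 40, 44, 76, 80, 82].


Step 1: lo=0, hi=8, mid=4, val=40
Step 2: lo=0, hi=3, mid=1, val=12
Step 3: lo=0, hi=0, mid=0, val=5

Found at index 0


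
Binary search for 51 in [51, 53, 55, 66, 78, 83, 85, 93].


Step 1: lo=0, hi=7, mid=3, val=66
Step 2: lo=0, hi=2, mid=1, val=53
Step 3: lo=0, hi=0, mid=0, val=51

Found at index 0


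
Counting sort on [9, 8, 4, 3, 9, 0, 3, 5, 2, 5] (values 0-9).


Input: [9, 8, 4, 3, 9, 0, 3, 5, 2, 5]
Counts: [1, 0, 1, 2, 1, 2, 0, 0, 1, 2]

Sorted: [0, 2, 3, 3, 4, 5, 5, 8, 9, 9]


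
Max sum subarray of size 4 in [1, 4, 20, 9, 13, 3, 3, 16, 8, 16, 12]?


[0:4]: 34
[1:5]: 46
[2:6]: 45
[3:7]: 28
[4:8]: 35
[5:9]: 30
[6:10]: 43
[7:11]: 52

Max: 52 at [7:11]


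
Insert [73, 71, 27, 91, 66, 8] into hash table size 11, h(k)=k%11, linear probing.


Insert 73: h=7 -> slot 7
Insert 71: h=5 -> slot 5
Insert 27: h=5, 1 probes -> slot 6
Insert 91: h=3 -> slot 3
Insert 66: h=0 -> slot 0
Insert 8: h=8 -> slot 8

Table: [66, None, None, 91, None, 71, 27, 73, 8, None, None]


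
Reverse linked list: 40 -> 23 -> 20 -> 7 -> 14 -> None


Step 1: curr=40, set curr.next=prev(None) | reversed so far: 40
Step 2: curr=23, set curr.next=prev(40) | reversed so far: 23 -> 40
Step 3: curr=20, set curr.next=prev(23) | reversed so far: 20 -> 23 -> 40
Step 4: curr=7, set curr.next=prev(20) | reversed so far: 7 -> 20 -> 23 -> 40
Step 5: curr=14, set curr.next=prev(7) | reversed so far: 14 -> 7 -> 20 -> 23 -> 40

14 -> 7 -> 20 -> 23 -> 40 -> None


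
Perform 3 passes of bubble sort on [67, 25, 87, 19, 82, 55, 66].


Initial: [67, 25, 87, 19, 82, 55, 66]
Pass 1: [25, 67, 19, 82, 55, 66, 87] (5 swaps)
Pass 2: [25, 19, 67, 55, 66, 82, 87] (3 swaps)
Pass 3: [19, 25, 55, 66, 67, 82, 87] (3 swaps)

After 3 passes: [19, 25, 55, 66, 67, 82, 87]


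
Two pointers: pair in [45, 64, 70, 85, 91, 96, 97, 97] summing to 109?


lo=0(45)+hi=7(97)=142
lo=0(45)+hi=6(97)=142
lo=0(45)+hi=5(96)=141
lo=0(45)+hi=4(91)=136
lo=0(45)+hi=3(85)=130
lo=0(45)+hi=2(70)=115
lo=0(45)+hi=1(64)=109

Yes: 45+64=109


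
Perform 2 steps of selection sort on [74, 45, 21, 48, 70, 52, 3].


Initial: [74, 45, 21, 48, 70, 52, 3]
Step 1: min=3 at 6
  Swap: [3, 45, 21, 48, 70, 52, 74]
Step 2: min=21 at 2
  Swap: [3, 21, 45, 48, 70, 52, 74]

After 2 steps: [3, 21, 45, 48, 70, 52, 74]


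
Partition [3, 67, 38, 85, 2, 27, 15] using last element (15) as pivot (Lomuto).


Pivot: 15
  3 <= 15: advance i (no swap)
  2 <= 15: swap -> [3, 2, 38, 85, 67, 27, 15]
Place pivot at 2: [3, 2, 15, 85, 67, 27, 38]

Partitioned: [3, 2, 15, 85, 67, 27, 38]


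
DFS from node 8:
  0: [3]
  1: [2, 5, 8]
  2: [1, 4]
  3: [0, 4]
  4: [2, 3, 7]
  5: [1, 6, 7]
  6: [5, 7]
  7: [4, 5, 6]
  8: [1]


Visit 8, push [1]
Visit 1, push [5, 2]
Visit 2, push [4]
Visit 4, push [7, 3]
Visit 3, push [0]
Visit 0, push []
Visit 7, push [6, 5]
Visit 5, push [6]
Visit 6, push []

DFS order: [8, 1, 2, 4, 3, 0, 7, 5, 6]


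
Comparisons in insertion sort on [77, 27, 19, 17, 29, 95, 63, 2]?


Algorithm: insertion sort
Input: [77, 27, 19, 17, 29, 95, 63, 2]
Sorted: [2, 17, 19, 27, 29, 63, 77, 95]

19


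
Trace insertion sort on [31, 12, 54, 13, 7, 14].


Initial: [31, 12, 54, 13, 7, 14]
Insert 12: [12, 31, 54, 13, 7, 14]
Insert 54: [12, 31, 54, 13, 7, 14]
Insert 13: [12, 13, 31, 54, 7, 14]
Insert 7: [7, 12, 13, 31, 54, 14]
Insert 14: [7, 12, 13, 14, 31, 54]

Sorted: [7, 12, 13, 14, 31, 54]


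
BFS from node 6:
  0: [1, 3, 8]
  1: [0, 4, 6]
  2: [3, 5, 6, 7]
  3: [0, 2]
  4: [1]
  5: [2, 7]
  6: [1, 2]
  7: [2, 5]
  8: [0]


Visit 6, enqueue [1, 2]
Visit 1, enqueue [0, 4]
Visit 2, enqueue [3, 5, 7]
Visit 0, enqueue [8]
Visit 4, enqueue []
Visit 3, enqueue []
Visit 5, enqueue []
Visit 7, enqueue []
Visit 8, enqueue []

BFS order: [6, 1, 2, 0, 4, 3, 5, 7, 8]
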